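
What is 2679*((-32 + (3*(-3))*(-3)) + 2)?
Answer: -8037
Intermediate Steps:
2679*((-32 + (3*(-3))*(-3)) + 2) = 2679*((-32 - 9*(-3)) + 2) = 2679*((-32 + 27) + 2) = 2679*(-5 + 2) = 2679*(-3) = -8037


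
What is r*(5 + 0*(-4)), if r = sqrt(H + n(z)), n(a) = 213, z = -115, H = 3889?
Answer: 5*sqrt(4102) ≈ 320.23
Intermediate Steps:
r = sqrt(4102) (r = sqrt(3889 + 213) = sqrt(4102) ≈ 64.047)
r*(5 + 0*(-4)) = sqrt(4102)*(5 + 0*(-4)) = sqrt(4102)*(5 + 0) = sqrt(4102)*5 = 5*sqrt(4102)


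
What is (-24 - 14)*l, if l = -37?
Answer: 1406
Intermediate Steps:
(-24 - 14)*l = (-24 - 14)*(-37) = -38*(-37) = 1406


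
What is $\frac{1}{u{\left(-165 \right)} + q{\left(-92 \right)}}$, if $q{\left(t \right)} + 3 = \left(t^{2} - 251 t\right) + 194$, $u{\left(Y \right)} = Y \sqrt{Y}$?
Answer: $\frac{31747}{1012364134} + \frac{165 i \sqrt{165}}{1012364134} \approx 3.1359 \cdot 10^{-5} + 2.0936 \cdot 10^{-6} i$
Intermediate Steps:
$u{\left(Y \right)} = Y^{\frac{3}{2}}$
$q{\left(t \right)} = 191 + t^{2} - 251 t$ ($q{\left(t \right)} = -3 + \left(\left(t^{2} - 251 t\right) + 194\right) = -3 + \left(194 + t^{2} - 251 t\right) = 191 + t^{2} - 251 t$)
$\frac{1}{u{\left(-165 \right)} + q{\left(-92 \right)}} = \frac{1}{\left(-165\right)^{\frac{3}{2}} + \left(191 + \left(-92\right)^{2} - -23092\right)} = \frac{1}{- 165 i \sqrt{165} + \left(191 + 8464 + 23092\right)} = \frac{1}{- 165 i \sqrt{165} + 31747} = \frac{1}{31747 - 165 i \sqrt{165}}$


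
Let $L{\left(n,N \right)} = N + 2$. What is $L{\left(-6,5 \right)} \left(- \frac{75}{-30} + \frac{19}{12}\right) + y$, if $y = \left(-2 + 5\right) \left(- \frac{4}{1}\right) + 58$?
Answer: $\frac{895}{12} \approx 74.583$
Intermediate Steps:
$L{\left(n,N \right)} = 2 + N$
$y = 46$ ($y = 3 \left(\left(-4\right) 1\right) + 58 = 3 \left(-4\right) + 58 = -12 + 58 = 46$)
$L{\left(-6,5 \right)} \left(- \frac{75}{-30} + \frac{19}{12}\right) + y = \left(2 + 5\right) \left(- \frac{75}{-30} + \frac{19}{12}\right) + 46 = 7 \left(\left(-75\right) \left(- \frac{1}{30}\right) + 19 \cdot \frac{1}{12}\right) + 46 = 7 \left(\frac{5}{2} + \frac{19}{12}\right) + 46 = 7 \cdot \frac{49}{12} + 46 = \frac{343}{12} + 46 = \frac{895}{12}$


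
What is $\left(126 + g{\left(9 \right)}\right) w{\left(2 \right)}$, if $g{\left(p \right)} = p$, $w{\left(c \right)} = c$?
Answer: $270$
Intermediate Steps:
$\left(126 + g{\left(9 \right)}\right) w{\left(2 \right)} = \left(126 + 9\right) 2 = 135 \cdot 2 = 270$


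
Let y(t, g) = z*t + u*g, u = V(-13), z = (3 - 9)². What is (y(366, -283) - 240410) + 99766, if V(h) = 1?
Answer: -127751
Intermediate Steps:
z = 36 (z = (-6)² = 36)
u = 1
y(t, g) = g + 36*t (y(t, g) = 36*t + 1*g = 36*t + g = g + 36*t)
(y(366, -283) - 240410) + 99766 = ((-283 + 36*366) - 240410) + 99766 = ((-283 + 13176) - 240410) + 99766 = (12893 - 240410) + 99766 = -227517 + 99766 = -127751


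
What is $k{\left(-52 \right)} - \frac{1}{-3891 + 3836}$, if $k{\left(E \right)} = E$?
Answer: $- \frac{2859}{55} \approx -51.982$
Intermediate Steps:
$k{\left(-52 \right)} - \frac{1}{-3891 + 3836} = -52 - \frac{1}{-3891 + 3836} = -52 - \frac{1}{-55} = -52 - - \frac{1}{55} = -52 + \frac{1}{55} = - \frac{2859}{55}$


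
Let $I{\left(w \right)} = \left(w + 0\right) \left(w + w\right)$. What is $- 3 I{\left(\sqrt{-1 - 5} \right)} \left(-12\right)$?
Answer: $-432$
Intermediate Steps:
$I{\left(w \right)} = 2 w^{2}$ ($I{\left(w \right)} = w 2 w = 2 w^{2}$)
$- 3 I{\left(\sqrt{-1 - 5} \right)} \left(-12\right) = - 3 \cdot 2 \left(\sqrt{-1 - 5}\right)^{2} \left(-12\right) = - 3 \cdot 2 \left(\sqrt{-6}\right)^{2} \left(-12\right) = - 3 \cdot 2 \left(i \sqrt{6}\right)^{2} \left(-12\right) = - 3 \cdot 2 \left(-6\right) \left(-12\right) = \left(-3\right) \left(-12\right) \left(-12\right) = 36 \left(-12\right) = -432$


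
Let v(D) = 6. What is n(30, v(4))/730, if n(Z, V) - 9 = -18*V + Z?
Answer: -69/730 ≈ -0.094521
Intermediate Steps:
n(Z, V) = 9 + Z - 18*V (n(Z, V) = 9 + (-18*V + Z) = 9 + (Z - 18*V) = 9 + Z - 18*V)
n(30, v(4))/730 = (9 + 30 - 18*6)/730 = (9 + 30 - 108)*(1/730) = -69*1/730 = -69/730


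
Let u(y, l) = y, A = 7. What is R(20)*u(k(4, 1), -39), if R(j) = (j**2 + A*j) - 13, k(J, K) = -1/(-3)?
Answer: 527/3 ≈ 175.67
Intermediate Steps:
k(J, K) = 1/3 (k(J, K) = -1*(-1/3) = 1/3)
R(j) = -13 + j**2 + 7*j (R(j) = (j**2 + 7*j) - 13 = -13 + j**2 + 7*j)
R(20)*u(k(4, 1), -39) = (-13 + 20**2 + 7*20)*(1/3) = (-13 + 400 + 140)*(1/3) = 527*(1/3) = 527/3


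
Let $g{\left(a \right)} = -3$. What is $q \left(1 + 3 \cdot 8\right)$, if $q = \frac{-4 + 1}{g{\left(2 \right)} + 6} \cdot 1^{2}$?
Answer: $-25$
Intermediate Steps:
$q = -1$ ($q = \frac{-4 + 1}{-3 + 6} \cdot 1^{2} = - \frac{3}{3} \cdot 1 = \left(-3\right) \frac{1}{3} \cdot 1 = \left(-1\right) 1 = -1$)
$q \left(1 + 3 \cdot 8\right) = - (1 + 3 \cdot 8) = - (1 + 24) = \left(-1\right) 25 = -25$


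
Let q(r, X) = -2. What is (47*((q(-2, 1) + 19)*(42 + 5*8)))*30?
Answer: 1965540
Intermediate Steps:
(47*((q(-2, 1) + 19)*(42 + 5*8)))*30 = (47*((-2 + 19)*(42 + 5*8)))*30 = (47*(17*(42 + 40)))*30 = (47*(17*82))*30 = (47*1394)*30 = 65518*30 = 1965540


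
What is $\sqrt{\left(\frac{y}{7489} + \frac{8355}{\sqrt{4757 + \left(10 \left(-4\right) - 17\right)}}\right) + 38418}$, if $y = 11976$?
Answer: $\frac{\sqrt{19039528871415912 + 8809514295954 \sqrt{47}}}{703966} \approx 196.32$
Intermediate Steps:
$\sqrt{\left(\frac{y}{7489} + \frac{8355}{\sqrt{4757 + \left(10 \left(-4\right) - 17\right)}}\right) + 38418} = \sqrt{\left(\frac{11976}{7489} + \frac{8355}{\sqrt{4757 + \left(10 \left(-4\right) - 17\right)}}\right) + 38418} = \sqrt{\left(11976 \cdot \frac{1}{7489} + \frac{8355}{\sqrt{4757 - 57}}\right) + 38418} = \sqrt{\left(\frac{11976}{7489} + \frac{8355}{\sqrt{4757 - 57}}\right) + 38418} = \sqrt{\left(\frac{11976}{7489} + \frac{8355}{\sqrt{4700}}\right) + 38418} = \sqrt{\left(\frac{11976}{7489} + \frac{8355}{10 \sqrt{47}}\right) + 38418} = \sqrt{\left(\frac{11976}{7489} + 8355 \frac{\sqrt{47}}{470}\right) + 38418} = \sqrt{\left(\frac{11976}{7489} + \frac{1671 \sqrt{47}}{94}\right) + 38418} = \sqrt{\frac{287724378}{7489} + \frac{1671 \sqrt{47}}{94}}$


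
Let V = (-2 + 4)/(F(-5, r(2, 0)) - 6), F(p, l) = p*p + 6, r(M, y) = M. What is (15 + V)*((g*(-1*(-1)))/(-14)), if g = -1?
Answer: 377/350 ≈ 1.0771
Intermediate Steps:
F(p, l) = 6 + p² (F(p, l) = p² + 6 = 6 + p²)
V = 2/25 (V = (-2 + 4)/((6 + (-5)²) - 6) = 2/((6 + 25) - 6) = 2/(31 - 6) = 2/25 ≈ 0.080000)
(15 + V)*((g*(-1*(-1)))/(-14)) = (15 + 2/25)*(-(-1)*(-1)/(-14)) = 377*(-1*1*(-1/14))/25 = 377*(-1*(-1/14))/25 = (377/25)*(1/14) = 377/350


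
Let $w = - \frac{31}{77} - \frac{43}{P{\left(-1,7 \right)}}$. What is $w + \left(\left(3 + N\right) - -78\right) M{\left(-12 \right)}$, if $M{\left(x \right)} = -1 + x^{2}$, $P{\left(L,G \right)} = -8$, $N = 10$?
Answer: $\frac{8019071}{616} \approx 13018.0$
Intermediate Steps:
$w = \frac{3063}{616}$ ($w = - \frac{31}{77} - \frac{43}{-8} = \left(-31\right) \frac{1}{77} - - \frac{43}{8} = - \frac{31}{77} + \frac{43}{8} = \frac{3063}{616} \approx 4.9724$)
$w + \left(\left(3 + N\right) - -78\right) M{\left(-12 \right)} = \frac{3063}{616} + \left(\left(3 + 10\right) - -78\right) \left(-1 + \left(-12\right)^{2}\right) = \frac{3063}{616} + \left(13 + 78\right) \left(-1 + 144\right) = \frac{3063}{616} + 91 \cdot 143 = \frac{3063}{616} + 13013 = \frac{8019071}{616}$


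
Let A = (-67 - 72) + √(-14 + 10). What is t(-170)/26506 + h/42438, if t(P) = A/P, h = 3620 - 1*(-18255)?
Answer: 49287543191/95613238380 - I/2253010 ≈ 0.51549 - 4.4385e-7*I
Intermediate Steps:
h = 21875 (h = 3620 + 18255 = 21875)
A = -139 + 2*I (A = -139 + √(-4) = -139 + 2*I ≈ -139.0 + 2.0*I)
t(P) = (-139 + 2*I)/P
t(-170)/26506 + h/42438 = ((-139 + 2*I)/(-170))/26506 + 21875/42438 = -(-139 + 2*I)/170*(1/26506) + 21875*(1/42438) = (139/170 - I/85)*(1/26506) + 21875/42438 = (139/4506020 - I/2253010) + 21875/42438 = 49287543191/95613238380 - I/2253010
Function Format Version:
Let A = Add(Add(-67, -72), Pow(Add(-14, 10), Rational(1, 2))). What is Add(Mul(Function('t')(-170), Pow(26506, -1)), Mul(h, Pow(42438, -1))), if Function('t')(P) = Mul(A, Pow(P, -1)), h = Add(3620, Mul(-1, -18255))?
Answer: Add(Rational(49287543191, 95613238380), Mul(Rational(-1, 2253010), I)) ≈ Add(0.51549, Mul(-4.4385e-7, I))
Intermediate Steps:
h = 21875 (h = Add(3620, 18255) = 21875)
A = Add(-139, Mul(2, I)) (A = Add(-139, Pow(-4, Rational(1, 2))) = Add(-139, Mul(2, I)) ≈ Add(-139.00, Mul(2.0000, I)))
Function('t')(P) = Mul(Pow(P, -1), Add(-139, Mul(2, I))) (Function('t')(P) = Mul(Add(-139, Mul(2, I)), Pow(P, -1)) = Mul(Pow(P, -1), Add(-139, Mul(2, I))))
Add(Mul(Function('t')(-170), Pow(26506, -1)), Mul(h, Pow(42438, -1))) = Add(Mul(Mul(Pow(-170, -1), Add(-139, Mul(2, I))), Pow(26506, -1)), Mul(21875, Pow(42438, -1))) = Add(Mul(Mul(Rational(-1, 170), Add(-139, Mul(2, I))), Rational(1, 26506)), Mul(21875, Rational(1, 42438))) = Add(Mul(Add(Rational(139, 170), Mul(Rational(-1, 85), I)), Rational(1, 26506)), Rational(21875, 42438)) = Add(Add(Rational(139, 4506020), Mul(Rational(-1, 2253010), I)), Rational(21875, 42438)) = Add(Rational(49287543191, 95613238380), Mul(Rational(-1, 2253010), I))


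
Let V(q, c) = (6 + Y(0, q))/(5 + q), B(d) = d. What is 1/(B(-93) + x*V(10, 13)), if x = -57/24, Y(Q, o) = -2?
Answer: -30/2809 ≈ -0.010680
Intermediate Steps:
V(q, c) = 4/(5 + q) (V(q, c) = (6 - 2)/(5 + q) = 4/(5 + q))
x = -19/8 (x = -57*1/24 = -19/8 ≈ -2.3750)
1/(B(-93) + x*V(10, 13)) = 1/(-93 - 19/(2*(5 + 10))) = 1/(-93 - 19/(2*15)) = 1/(-93 - 19/8*4/15) = 1/(-93 - 19/30) = 1/(-2809/30) = -30/2809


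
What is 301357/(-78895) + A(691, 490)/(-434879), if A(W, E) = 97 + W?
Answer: -131116000063/34309778705 ≈ -3.8215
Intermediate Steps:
301357/(-78895) + A(691, 490)/(-434879) = 301357/(-78895) + (97 + 691)/(-434879) = 301357*(-1/78895) + 788*(-1/434879) = -301357/78895 - 788/434879 = -131116000063/34309778705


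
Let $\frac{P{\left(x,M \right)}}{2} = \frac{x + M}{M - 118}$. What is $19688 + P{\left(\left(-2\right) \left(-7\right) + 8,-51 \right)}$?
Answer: $\frac{3327330}{169} \approx 19688.0$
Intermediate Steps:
$P{\left(x,M \right)} = \frac{2 \left(M + x\right)}{-118 + M}$ ($P{\left(x,M \right)} = 2 \frac{x + M}{M - 118} = 2 \frac{M + x}{-118 + M} = \frac{2 \left(M + x\right)}{-118 + M}$)
$19688 + P{\left(\left(-2\right) \left(-7\right) + 8,-51 \right)} = 19688 + \frac{2 \left(-51 + \left(\left(-2\right) \left(-7\right) + 8\right)\right)}{-118 - 51} = 19688 + \frac{2 \left(-51 + \left(14 + 8\right)\right)}{-169} = 19688 + 2 \left(- \frac{1}{169}\right) \left(-51 + 22\right) = 19688 + 2 \left(- \frac{1}{169}\right) \left(-29\right) = 19688 + \frac{58}{169} = \frac{3327330}{169}$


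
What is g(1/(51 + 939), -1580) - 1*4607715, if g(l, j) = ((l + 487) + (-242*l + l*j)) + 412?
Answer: -1520249887/330 ≈ -4.6068e+6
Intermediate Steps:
g(l, j) = 899 - 241*l + j*l (g(l, j) = ((487 + l) + (-242*l + j*l)) + 412 = (487 - 241*l + j*l) + 412 = 899 - 241*l + j*l)
g(1/(51 + 939), -1580) - 1*4607715 = (899 - 241/(51 + 939) - 1580/(51 + 939)) - 1*4607715 = (899 - 241/990 - 1580/990) - 4607715 = (899 - 241*1/990 - 1580*1/990) - 4607715 = (899 - 241/990 - 158/99) - 4607715 = 296063/330 - 4607715 = -1520249887/330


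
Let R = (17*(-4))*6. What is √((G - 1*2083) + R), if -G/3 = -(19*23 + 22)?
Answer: I*√1114 ≈ 33.377*I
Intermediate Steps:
R = -408 (R = -68*6 = -408)
G = 1377 (G = -(-3)*(19*23 + 22) = -(-3)*(437 + 22) = -(-3)*459 = -3*(-459) = 1377)
√((G - 1*2083) + R) = √((1377 - 1*2083) - 408) = √((1377 - 2083) - 408) = √(-706 - 408) = √(-1114) = I*√1114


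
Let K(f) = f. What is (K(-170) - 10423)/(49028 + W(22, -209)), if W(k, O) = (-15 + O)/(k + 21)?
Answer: -50611/234220 ≈ -0.21608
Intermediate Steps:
W(k, O) = (-15 + O)/(21 + k)
(K(-170) - 10423)/(49028 + W(22, -209)) = (-170 - 10423)/(49028 + (-15 - 209)/(21 + 22)) = -10593/(49028 - 224/43) = -10593/2107980/43 = -10593*43/2107980 = -50611/234220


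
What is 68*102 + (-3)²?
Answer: 6945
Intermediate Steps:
68*102 + (-3)² = 6936 + 9 = 6945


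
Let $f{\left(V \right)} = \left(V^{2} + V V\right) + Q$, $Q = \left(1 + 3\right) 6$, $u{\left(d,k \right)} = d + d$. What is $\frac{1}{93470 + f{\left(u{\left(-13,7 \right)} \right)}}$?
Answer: $\frac{1}{94846} \approx 1.0543 \cdot 10^{-5}$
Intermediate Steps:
$u{\left(d,k \right)} = 2 d$
$Q = 24$ ($Q = 4 \cdot 6 = 24$)
$f{\left(V \right)} = 24 + 2 V^{2}$ ($f{\left(V \right)} = \left(V^{2} + V V\right) + 24 = \left(V^{2} + V^{2}\right) + 24 = 2 V^{2} + 24 = 24 + 2 V^{2}$)
$\frac{1}{93470 + f{\left(u{\left(-13,7 \right)} \right)}} = \frac{1}{93470 + \left(24 + 2 \left(2 \left(-13\right)\right)^{2}\right)} = \frac{1}{93470 + \left(24 + 2 \left(-26\right)^{2}\right)} = \frac{1}{93470 + \left(24 + 2 \cdot 676\right)} = \frac{1}{93470 + \left(24 + 1352\right)} = \frac{1}{93470 + 1376} = \frac{1}{94846}$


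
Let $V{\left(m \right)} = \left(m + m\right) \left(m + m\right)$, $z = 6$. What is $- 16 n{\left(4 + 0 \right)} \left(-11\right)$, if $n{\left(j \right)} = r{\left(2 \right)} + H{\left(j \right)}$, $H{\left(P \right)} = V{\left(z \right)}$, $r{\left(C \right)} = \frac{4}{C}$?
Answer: $25696$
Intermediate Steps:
$V{\left(m \right)} = 4 m^{2}$ ($V{\left(m \right)} = 2 m 2 m = 4 m^{2}$)
$H{\left(P \right)} = 144$ ($H{\left(P \right)} = 4 \cdot 6^{2} = 4 \cdot 36 = 144$)
$n{\left(j \right)} = 146$ ($n{\left(j \right)} = \frac{4}{2} + 144 = 4 \cdot \frac{1}{2} + 144 = 2 + 144 = 146$)
$- 16 n{\left(4 + 0 \right)} \left(-11\right) = \left(-16\right) 146 \left(-11\right) = \left(-2336\right) \left(-11\right) = 25696$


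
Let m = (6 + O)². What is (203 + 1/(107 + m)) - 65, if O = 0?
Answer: 19735/143 ≈ 138.01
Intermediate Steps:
m = 36 (m = (6 + 0)² = 6² = 36)
(203 + 1/(107 + m)) - 65 = (203 + 1/(107 + 36)) - 65 = (203 + 1/143) - 65 = 29030/143 - 65 = 19735/143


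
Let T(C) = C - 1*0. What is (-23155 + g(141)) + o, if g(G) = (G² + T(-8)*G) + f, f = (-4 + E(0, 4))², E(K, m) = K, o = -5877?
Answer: -10263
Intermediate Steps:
T(C) = C (T(C) = C + 0 = C)
f = 16 (f = (-4 + 0)² = (-4)² = 16)
g(G) = 16 + G² - 8*G (g(G) = (G² - 8*G) + 16 = 16 + G² - 8*G)
(-23155 + g(141)) + o = (-23155 + (16 + 141² - 8*141)) - 5877 = (-23155 + (16 + 19881 - 1128)) - 5877 = (-23155 + 18769) - 5877 = -4386 - 5877 = -10263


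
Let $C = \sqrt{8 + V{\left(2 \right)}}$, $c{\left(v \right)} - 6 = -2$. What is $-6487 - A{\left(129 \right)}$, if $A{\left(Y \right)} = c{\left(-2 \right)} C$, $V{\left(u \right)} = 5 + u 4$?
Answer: $-6487 - 4 \sqrt{21} \approx -6505.3$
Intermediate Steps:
$V{\left(u \right)} = 5 + 4 u$
$c{\left(v \right)} = 4$ ($c{\left(v \right)} = 6 - 2 = 4$)
$C = \sqrt{21}$ ($C = \sqrt{8 + \left(5 + 4 \cdot 2\right)} = \sqrt{8 + \left(5 + 8\right)} = \sqrt{8 + 13} = \sqrt{21} \approx 4.5826$)
$A{\left(Y \right)} = 4 \sqrt{21}$
$-6487 - A{\left(129 \right)} = -6487 - 4 \sqrt{21}$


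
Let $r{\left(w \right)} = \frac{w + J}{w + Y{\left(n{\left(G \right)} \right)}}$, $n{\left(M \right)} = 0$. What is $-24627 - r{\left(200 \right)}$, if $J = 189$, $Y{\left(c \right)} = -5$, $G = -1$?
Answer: $- \frac{4802654}{195} \approx -24629.0$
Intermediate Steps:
$r{\left(w \right)} = \frac{189 + w}{-5 + w}$ ($r{\left(w \right)} = \frac{w + 189}{w - 5} = \frac{189 + w}{-5 + w}$)
$-24627 - r{\left(200 \right)} = -24627 - \frac{189 + 200}{-5 + 200} = -24627 - \frac{1}{195} \cdot 389 = -24627 - \frac{389}{195} = - \frac{4802654}{195}$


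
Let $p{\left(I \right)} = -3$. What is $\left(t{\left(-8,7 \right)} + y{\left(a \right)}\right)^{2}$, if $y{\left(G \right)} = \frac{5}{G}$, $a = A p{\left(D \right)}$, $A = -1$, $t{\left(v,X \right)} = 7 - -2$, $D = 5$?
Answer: $\frac{1024}{9} \approx 113.78$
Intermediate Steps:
$t{\left(v,X \right)} = 9$ ($t{\left(v,X \right)} = 7 + 2 = 9$)
$a = 3$ ($a = \left(-1\right) \left(-3\right) = 3$)
$\left(t{\left(-8,7 \right)} + y{\left(a \right)}\right)^{2} = \left(9 + \frac{5}{3}\right)^{2} = \left(\frac{32}{3}\right)^{2} = \frac{1024}{9}$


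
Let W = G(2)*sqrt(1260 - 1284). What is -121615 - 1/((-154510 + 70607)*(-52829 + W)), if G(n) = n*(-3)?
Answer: 2*(-61223180070*sqrt(6) + 269529948326503*I)/(83903*(-52829*I + 12*sqrt(6))) ≈ -1.2162e+5 - 2.9802e-8*I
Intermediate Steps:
G(n) = -3*n
W = -12*I*sqrt(6) (W = (-3*2)*sqrt(1260 - 1284) = -12*I*sqrt(6) ≈ -29.394*I)
-121615 - 1/((-154510 + 70607)*(-52829 + W)) = -121615 - 1/((-154510 + 70607)*(-52829 - 12*I*sqrt(6))) = -121615 - 1/((-83903*(-52829 - 12*I*sqrt(6)))) = -121615 - 1/(4432511587 + 1006836*I*sqrt(6))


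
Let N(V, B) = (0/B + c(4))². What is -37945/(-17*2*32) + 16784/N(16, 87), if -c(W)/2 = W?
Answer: 323273/1088 ≈ 297.13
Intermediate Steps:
c(W) = -2*W
N(V, B) = 64 (N(V, B) = (0/B - 2*4)² = (0 - 8)² = (-8)² = 64)
-37945/(-17*2*32) + 16784/N(16, 87) = -37945/(-17*2*32) + 16784/64 = -37945/((-34*32)) + 16784*(1/64) = -37945/(-1088) + 1049/4 = -37945*(-1/1088) + 1049/4 = 37945/1088 + 1049/4 = 323273/1088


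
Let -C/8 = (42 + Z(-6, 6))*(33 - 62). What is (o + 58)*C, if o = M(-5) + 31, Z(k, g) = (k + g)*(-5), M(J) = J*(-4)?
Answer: 1062096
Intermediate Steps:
M(J) = -4*J
Z(k, g) = -5*g - 5*k (Z(k, g) = (g + k)*(-5) = -5*g - 5*k)
C = 9744 (C = -8*(42 + (-5*6 - 5*(-6)))*(33 - 62) = -8*(42 + (-30 + 30))*(-29) = -8*(42 + 0)*(-29) = -336*(-29) = -8*(-1218) = 9744)
o = 51 (o = -4*(-5) + 31 = 20 + 31 = 51)
(o + 58)*C = (51 + 58)*9744 = 109*9744 = 1062096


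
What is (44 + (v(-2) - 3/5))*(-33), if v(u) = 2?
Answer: -7491/5 ≈ -1498.2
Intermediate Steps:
(44 + (v(-2) - 3/5))*(-33) = (44 + (2 - 3/5))*(-33) = (44 + (2 - 3*⅕))*(-33) = (44 + (2 - ⅗))*(-33) = (44 + 7/5)*(-33) = (227/5)*(-33) = -7491/5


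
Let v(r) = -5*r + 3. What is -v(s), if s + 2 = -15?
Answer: -88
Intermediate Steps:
s = -17 (s = -2 - 15 = -17)
v(r) = 3 - 5*r
-v(s) = -(3 - 5*(-17)) = -(3 + 85) = -1*88 = -88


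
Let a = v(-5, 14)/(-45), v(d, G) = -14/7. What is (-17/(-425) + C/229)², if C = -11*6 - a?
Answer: 163814401/2654825625 ≈ 0.061704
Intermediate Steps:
v(d, G) = -2 (v(d, G) = -14*⅐ = -2)
a = 2/45 (a = -2/(-45) = -2*(-1/45) = 2/45 ≈ 0.044444)
C = -2972/45 (C = -11*6 - 1*2/45 = -66 - 2/45 = -2972/45 ≈ -66.044)
(-17/(-425) + C/229)² = (-17/(-425) - 2972/45/229)² = (-17*(-1/425) - 2972/45*1/229)² = (1/25 - 2972/10305)² = (-12799/51525)² = 163814401/2654825625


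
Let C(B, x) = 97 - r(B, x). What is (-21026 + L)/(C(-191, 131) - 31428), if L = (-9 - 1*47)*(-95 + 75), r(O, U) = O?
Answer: 9953/15570 ≈ 0.63924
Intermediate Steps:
C(B, x) = 97 - B
L = 1120 (L = (-9 - 47)*(-20) = -56*(-20) = 1120)
(-21026 + L)/(C(-191, 131) - 31428) = (-21026 + 1120)/((97 - 1*(-191)) - 31428) = -19906/((97 + 191) - 31428) = -19906/(288 - 31428) = -19906/(-31140) = -19906*(-1/31140) = 9953/15570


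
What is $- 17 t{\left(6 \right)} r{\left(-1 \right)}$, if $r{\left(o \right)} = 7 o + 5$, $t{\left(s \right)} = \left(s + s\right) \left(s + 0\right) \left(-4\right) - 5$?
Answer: $-9962$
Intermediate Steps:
$t{\left(s \right)} = -5 - 8 s^{2}$ ($t{\left(s \right)} = 2 s s \left(-4\right) - 5 = 2 s^{2} \left(-4\right) - 5 = - 8 s^{2} - 5 = -5 - 8 s^{2}$)
$r{\left(o \right)} = 5 + 7 o$
$- 17 t{\left(6 \right)} r{\left(-1 \right)} = - 17 \left(-5 - 8 \cdot 6^{2}\right) \left(5 + 7 \left(-1\right)\right) = - 17 \left(-5 - 288\right) \left(5 - 7\right) = - 17 \left(-5 - 288\right) \left(-2\right) = \left(-17\right) \left(-293\right) \left(-2\right) = 4981 \left(-2\right) = -9962$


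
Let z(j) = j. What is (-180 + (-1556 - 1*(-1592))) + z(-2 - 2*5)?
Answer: -156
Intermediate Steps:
(-180 + (-1556 - 1*(-1592))) + z(-2 - 2*5) = (-180 + (-1556 - 1*(-1592))) + (-2 - 2*5) = (-180 + (-1556 + 1592)) + (-2 - 10) = (-180 + 36) - 12 = -144 - 12 = -156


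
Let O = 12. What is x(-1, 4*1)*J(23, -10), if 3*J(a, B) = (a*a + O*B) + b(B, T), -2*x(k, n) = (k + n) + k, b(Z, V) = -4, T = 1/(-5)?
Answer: -135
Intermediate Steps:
T = -⅕ (T = 1*(-⅕) = -⅕ ≈ -0.20000)
x(k, n) = -k - n/2 (x(k, n) = -((k + n) + k)/2 = -(n + 2*k)/2 = -k - n/2)
J(a, B) = -4/3 + 4*B + a²/3 (J(a, B) = ((a*a + 12*B) - 4)/3 = ((a² + 12*B) - 4)/3 = (-4 + a² + 12*B)/3 = -4/3 + 4*B + a²/3)
x(-1, 4*1)*J(23, -10) = (-1*(-1) - 2)*(-4/3 + 4*(-10) + (⅓)*23²) = (1 - ½*4)*(-4/3 - 40 + (⅓)*529) = (1 - 2)*(-4/3 - 40 + 529/3) = -1*135 = -135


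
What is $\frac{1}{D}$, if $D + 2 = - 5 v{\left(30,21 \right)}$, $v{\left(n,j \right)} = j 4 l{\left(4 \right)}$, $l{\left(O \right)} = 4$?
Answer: $- \frac{1}{1682} \approx -0.00059453$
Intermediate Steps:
$v{\left(n,j \right)} = 16 j$ ($v{\left(n,j \right)} = j 4 \cdot 4 = 4 j 4 = 16 j$)
$D = -1682$ ($D = -2 - 5 \cdot 16 \cdot 21 = -2 - 1680 = -1682$)
$\frac{1}{D} = \frac{1}{-1682} = - \frac{1}{1682}$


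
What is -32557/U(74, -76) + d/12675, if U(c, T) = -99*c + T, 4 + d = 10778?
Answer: 492409123/93820350 ≈ 5.2484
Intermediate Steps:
d = 10774 (d = -4 + 10778 = 10774)
U(c, T) = T - 99*c
-32557/U(74, -76) + d/12675 = -32557/(-76 - 99*74) + 10774/12675 = -32557/(-76 - 7326) + 10774*(1/12675) = -32557/(-7402) + 10774/12675 = -32557*(-1/7402) + 10774/12675 = 32557/7402 + 10774/12675 = 492409123/93820350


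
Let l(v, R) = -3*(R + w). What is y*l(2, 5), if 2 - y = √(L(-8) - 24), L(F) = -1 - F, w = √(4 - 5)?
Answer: -3*(2 - I*√17)*(5 + I) ≈ -42.369 + 55.847*I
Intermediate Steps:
w = I (w = √(-1) = I ≈ 1.0*I)
l(v, R) = -3*I - 3*R (l(v, R) = -3*(R + I) = -3*(I + R) = -3*I - 3*R)
y = 2 - I*√17 (y = 2 - √((-1 - 1*(-8)) - 24) = 2 - √((-1 + 8) - 24) = 2 - √(7 - 24) = 2 - √(-17) = 2 - I*√17 ≈ 2.0 - 4.1231*I)
y*l(2, 5) = (2 - I*√17)*(-3*I - 3*5) = (2 - I*√17)*(-3*I - 15) = (2 - I*√17)*(-15 - 3*I) = (-15 - 3*I)*(2 - I*√17)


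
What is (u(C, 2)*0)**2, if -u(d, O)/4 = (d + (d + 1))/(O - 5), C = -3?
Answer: 0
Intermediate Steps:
u(d, O) = -4*(1 + 2*d)/(-5 + O) (u(d, O) = -4*(d + (d + 1))/(O - 5) = -4*(d + (1 + d))/(-5 + O) = -4*(1 + 2*d)/(-5 + O))
(u(C, 2)*0)**2 = ((4*(-1 - 2*(-3))/(-5 + 2))*0)**2 = ((4*(-1 + 6)/(-3))*0)**2 = ((4*(-1/3)*5)*0)**2 = (-20/3*0)**2 = 0**2 = 0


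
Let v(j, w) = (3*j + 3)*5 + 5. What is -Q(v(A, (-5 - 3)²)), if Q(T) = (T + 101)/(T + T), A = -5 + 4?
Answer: -53/5 ≈ -10.600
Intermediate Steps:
A = -1
v(j, w) = 20 + 15*j (v(j, w) = (3 + 3*j)*5 + 5 = (15 + 15*j) + 5 = 20 + 15*j)
Q(T) = (101 + T)/(2*T) (Q(T) = (101 + T)/((2*T)) = (101 + T)*(1/(2*T)) = (101 + T)/(2*T))
-Q(v(A, (-5 - 3)²)) = -(101 + (20 + 15*(-1)))/(2*(20 + 15*(-1))) = -(101 + (20 - 15))/(2*(20 - 15)) = -(101 + 5)/(2*5) = -106/(2*5) = -1*53/5 = -53/5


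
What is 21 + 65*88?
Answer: 5741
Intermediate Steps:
21 + 65*88 = 21 + 5720 = 5741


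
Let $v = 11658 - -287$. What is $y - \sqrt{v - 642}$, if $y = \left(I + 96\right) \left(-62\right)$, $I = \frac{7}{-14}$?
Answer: $-5921 - \sqrt{11303} \approx -6027.3$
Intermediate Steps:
$I = - \frac{1}{2}$ ($I = 7 \left(- \frac{1}{14}\right) = - \frac{1}{2} \approx -0.5$)
$v = 11945$ ($v = 11658 + 287 = 11945$)
$y = -5921$ ($y = \left(- \frac{1}{2} + 96\right) \left(-62\right) = \frac{191}{2} \left(-62\right) = -5921$)
$y - \sqrt{v - 642} = -5921 - \sqrt{11945 - 642} = -5921 - \sqrt{11303}$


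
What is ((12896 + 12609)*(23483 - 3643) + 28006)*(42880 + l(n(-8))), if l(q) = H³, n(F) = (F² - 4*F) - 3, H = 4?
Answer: 21731691214464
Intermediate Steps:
n(F) = -3 + F² - 4*F
l(q) = 64 (l(q) = 4³ = 64)
((12896 + 12609)*(23483 - 3643) + 28006)*(42880 + l(n(-8))) = ((12896 + 12609)*(23483 - 3643) + 28006)*(42880 + 64) = (25505*19840 + 28006)*42944 = (506019200 + 28006)*42944 = 506047206*42944 = 21731691214464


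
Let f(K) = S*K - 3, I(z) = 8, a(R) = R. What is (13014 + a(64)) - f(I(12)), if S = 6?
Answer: 13033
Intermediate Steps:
f(K) = -3 + 6*K (f(K) = 6*K - 3 = -3 + 6*K)
(13014 + a(64)) - f(I(12)) = (13014 + 64) - (-3 + 6*8) = 13078 - (-3 + 48) = 13078 - 1*45 = 13078 - 45 = 13033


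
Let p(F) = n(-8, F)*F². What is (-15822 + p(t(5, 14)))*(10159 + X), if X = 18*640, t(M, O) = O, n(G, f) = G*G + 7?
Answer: -41320174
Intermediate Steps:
n(G, f) = 7 + G² (n(G, f) = G² + 7 = 7 + G²)
p(F) = 71*F² (p(F) = (7 + (-8)²)*F² = (7 + 64)*F² = 71*F²)
X = 11520
(-15822 + p(t(5, 14)))*(10159 + X) = (-15822 + 71*14²)*(10159 + 11520) = (-15822 + 71*196)*21679 = (-15822 + 13916)*21679 = -1906*21679 = -41320174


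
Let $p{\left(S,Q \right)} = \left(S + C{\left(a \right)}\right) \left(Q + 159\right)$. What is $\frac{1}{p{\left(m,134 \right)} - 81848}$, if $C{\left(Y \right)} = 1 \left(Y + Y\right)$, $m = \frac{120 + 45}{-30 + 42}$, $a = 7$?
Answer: $- \frac{4}{294869} \approx -1.3565 \cdot 10^{-5}$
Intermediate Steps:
$m = \frac{55}{4}$ ($m = \frac{165}{12} = 165 \cdot \frac{1}{12} = \frac{55}{4} \approx 13.75$)
$C{\left(Y \right)} = 2 Y$ ($C{\left(Y \right)} = 1 \cdot 2 Y = 2 Y$)
$p{\left(S,Q \right)} = \left(14 + S\right) \left(159 + Q\right)$ ($p{\left(S,Q \right)} = \left(S + 2 \cdot 7\right) \left(Q + 159\right) = \left(S + 14\right) \left(159 + Q\right) = \left(14 + S\right) \left(159 + Q\right)$)
$\frac{1}{p{\left(m,134 \right)} - 81848} = \frac{1}{\left(2226 + 14 \cdot 134 + 159 \cdot \frac{55}{4} + 134 \cdot \frac{55}{4}\right) - 81848} = \frac{1}{\left(2226 + 1876 + \frac{8745}{4} + \frac{3685}{2}\right) - 81848} = \frac{1}{\frac{32523}{4} - 81848} = \frac{1}{- \frac{294869}{4}} = - \frac{4}{294869}$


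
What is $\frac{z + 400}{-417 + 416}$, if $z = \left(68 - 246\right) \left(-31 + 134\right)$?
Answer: $17934$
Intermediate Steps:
$z = -18334$ ($z = \left(-178\right) 103 = -18334$)
$\frac{z + 400}{-417 + 416} = \frac{-18334 + 400}{-417 + 416} = - \frac{17934}{-1} = \left(-17934\right) \left(-1\right) = 17934$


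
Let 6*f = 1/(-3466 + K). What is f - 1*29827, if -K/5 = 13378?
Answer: -12591050473/422136 ≈ -29827.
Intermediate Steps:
K = -66890 (K = -5*13378 = -66890)
f = -1/422136 (f = 1/(6*(-3466 - 66890)) = (⅙)/(-70356) = (⅙)*(-1/70356) = -1/422136 ≈ -2.3689e-6)
f - 1*29827 = -1/422136 - 1*29827 = -1/422136 - 29827 = -12591050473/422136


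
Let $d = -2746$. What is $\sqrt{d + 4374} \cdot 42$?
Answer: $84 \sqrt{407} \approx 1694.6$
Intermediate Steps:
$\sqrt{d + 4374} \cdot 42 = \sqrt{-2746 + 4374} \cdot 42 = \sqrt{1628} \cdot 42 = 2 \sqrt{407} \cdot 42 = 84 \sqrt{407}$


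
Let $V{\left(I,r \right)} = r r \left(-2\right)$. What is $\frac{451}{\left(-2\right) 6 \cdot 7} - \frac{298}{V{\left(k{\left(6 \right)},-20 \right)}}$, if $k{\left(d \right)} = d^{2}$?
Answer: $- \frac{41971}{8400} \approx -4.9965$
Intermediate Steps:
$V{\left(I,r \right)} = - 2 r^{2}$ ($V{\left(I,r \right)} = r^{2} \left(-2\right) = - 2 r^{2}$)
$\frac{451}{\left(-2\right) 6 \cdot 7} - \frac{298}{V{\left(k{\left(6 \right)},-20 \right)}} = \frac{451}{\left(-2\right) 6 \cdot 7} - \frac{298}{\left(-2\right) \left(-20\right)^{2}} = \frac{451}{\left(-12\right) 7} - \frac{298}{\left(-2\right) 400} = \frac{451}{-84} - \frac{298}{-800} = 451 \left(- \frac{1}{84}\right) - - \frac{149}{400} = - \frac{451}{84} + \frac{149}{400} = - \frac{41971}{8400}$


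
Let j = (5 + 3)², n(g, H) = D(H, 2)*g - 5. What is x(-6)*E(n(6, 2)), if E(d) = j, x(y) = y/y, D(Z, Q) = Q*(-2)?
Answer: 64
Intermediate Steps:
D(Z, Q) = -2*Q
n(g, H) = -5 - 4*g (n(g, H) = (-2*2)*g - 5 = -4*g - 5 = -5 - 4*g)
x(y) = 1
j = 64 (j = 8² = 64)
E(d) = 64
x(-6)*E(n(6, 2)) = 1*64 = 64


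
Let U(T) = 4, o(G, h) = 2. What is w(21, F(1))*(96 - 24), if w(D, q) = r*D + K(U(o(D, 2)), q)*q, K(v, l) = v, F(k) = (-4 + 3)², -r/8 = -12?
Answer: 145440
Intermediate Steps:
r = 96 (r = -8*(-12) = 96)
F(k) = 1 (F(k) = (-1)² = 1)
w(D, q) = 4*q + 96*D (w(D, q) = 96*D + 4*q = 4*q + 96*D)
w(21, F(1))*(96 - 24) = (4*1 + 96*21)*(96 - 24) = (4 + 2016)*72 = 2020*72 = 145440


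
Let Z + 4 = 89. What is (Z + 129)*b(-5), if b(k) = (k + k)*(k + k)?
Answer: 21400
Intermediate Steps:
Z = 85 (Z = -4 + 89 = 85)
b(k) = 4*k² (b(k) = (2*k)*(2*k) = 4*k²)
(Z + 129)*b(-5) = (85 + 129)*(4*(-5)²) = 214*(4*25) = 214*100 = 21400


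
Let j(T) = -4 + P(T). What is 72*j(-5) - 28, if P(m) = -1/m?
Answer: -1508/5 ≈ -301.60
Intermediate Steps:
j(T) = -4 - 1/T
72*j(-5) - 28 = 72*(-4 - 1/(-5)) - 28 = 72*(-4 - 1*(-⅕)) - 28 = 72*(-4 + ⅕) - 28 = 72*(-19/5) - 28 = -1368/5 - 28 = -1508/5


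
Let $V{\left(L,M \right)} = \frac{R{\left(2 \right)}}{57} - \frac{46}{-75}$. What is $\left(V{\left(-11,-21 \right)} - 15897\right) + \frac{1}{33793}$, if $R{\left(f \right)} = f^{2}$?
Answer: $- \frac{765487516618}{48155025} \approx -15896.0$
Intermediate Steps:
$V{\left(L,M \right)} = \frac{974}{1425}$ ($V{\left(L,M \right)} = \frac{2^{2}}{57} - \frac{46}{-75} = 4 \cdot \frac{1}{57} - - \frac{46}{75} = \frac{4}{57} + \frac{46}{75} = \frac{974}{1425}$)
$\left(V{\left(-11,-21 \right)} - 15897\right) + \frac{1}{33793} = \left(\frac{974}{1425} - 15897\right) + \frac{1}{33793} = - \frac{22652251}{1425} + \frac{1}{33793} = - \frac{765487516618}{48155025}$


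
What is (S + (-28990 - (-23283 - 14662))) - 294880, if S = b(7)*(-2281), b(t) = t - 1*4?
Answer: -292768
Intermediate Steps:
b(t) = -4 + t (b(t) = t - 4 = -4 + t)
S = -6843 (S = (-4 + 7)*(-2281) = 3*(-2281) = -6843)
(S + (-28990 - (-23283 - 14662))) - 294880 = (-6843 + (-28990 - (-23283 - 14662))) - 294880 = (-6843 + (-28990 - 1*(-37945))) - 294880 = (-6843 + (-28990 + 37945)) - 294880 = (-6843 + 8955) - 294880 = 2112 - 294880 = -292768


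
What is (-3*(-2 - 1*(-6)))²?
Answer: 144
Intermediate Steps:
(-3*(-2 - 1*(-6)))² = (-3*(-2 + 6))² = (-3*4)² = (-12)² = 144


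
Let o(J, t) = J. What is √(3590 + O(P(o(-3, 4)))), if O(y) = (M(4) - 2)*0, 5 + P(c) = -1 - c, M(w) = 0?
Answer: √3590 ≈ 59.917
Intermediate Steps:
P(c) = -6 - c (P(c) = -5 + (-1 - c) = -6 - c)
O(y) = 0 (O(y) = (0 - 2)*0 = -2*0 = 0)
√(3590 + O(P(o(-3, 4)))) = √(3590 + 0) = √3590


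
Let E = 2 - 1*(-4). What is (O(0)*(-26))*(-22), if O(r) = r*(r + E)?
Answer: 0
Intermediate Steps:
E = 6 (E = 2 + 4 = 6)
O(r) = r*(6 + r) (O(r) = r*(r + 6) = r*(6 + r))
(O(0)*(-26))*(-22) = ((0*(6 + 0))*(-26))*(-22) = ((0*6)*(-26))*(-22) = (0*(-26))*(-22) = 0*(-22) = 0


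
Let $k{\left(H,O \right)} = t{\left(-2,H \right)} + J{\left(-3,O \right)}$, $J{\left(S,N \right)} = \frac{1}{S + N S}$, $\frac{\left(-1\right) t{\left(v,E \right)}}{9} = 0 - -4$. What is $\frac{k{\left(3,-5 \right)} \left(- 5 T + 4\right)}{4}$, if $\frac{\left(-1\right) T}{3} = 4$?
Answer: $- \frac{1724}{3} \approx -574.67$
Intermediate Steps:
$T = -12$ ($T = \left(-3\right) 4 = -12$)
$t{\left(v,E \right)} = -36$ ($t{\left(v,E \right)} = - 9 \left(0 - -4\right) = - 9 \left(0 + 4\right) = \left(-9\right) 4 = -36$)
$k{\left(H,O \right)} = -36 - \frac{1}{3 \left(1 + O\right)}$ ($k{\left(H,O \right)} = -36 + \frac{1}{\left(-3\right) \left(1 + O\right)} = -36 - \frac{1}{3 \left(1 + O\right)}$)
$\frac{k{\left(3,-5 \right)} \left(- 5 T + 4\right)}{4} = \frac{\frac{-109 - -540}{3 \left(1 - 5\right)} \left(\left(-5\right) \left(-12\right) + 4\right)}{4} = \frac{-109 + 540}{3 \left(-4\right)} \left(60 + 4\right) \frac{1}{4} = \frac{1}{3} \left(- \frac{1}{4}\right) 431 \cdot 64 \cdot \frac{1}{4} = \left(- \frac{431}{12}\right) 64 \cdot \frac{1}{4} = \left(- \frac{6896}{3}\right) \frac{1}{4} = - \frac{1724}{3}$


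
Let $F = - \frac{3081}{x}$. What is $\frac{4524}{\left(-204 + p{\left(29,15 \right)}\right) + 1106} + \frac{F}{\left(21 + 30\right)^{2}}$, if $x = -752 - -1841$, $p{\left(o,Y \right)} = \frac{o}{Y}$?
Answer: $\frac{4927459699}{984762009} \approx 5.0037$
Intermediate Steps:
$x = 1089$ ($x = -752 + 1841 = 1089$)
$F = - \frac{1027}{363}$ ($F = - \frac{3081}{1089} = \left(-3081\right) \frac{1}{1089} = - \frac{1027}{363} \approx -2.8292$)
$\frac{4524}{\left(-204 + p{\left(29,15 \right)}\right) + 1106} + \frac{F}{\left(21 + 30\right)^{2}} = \frac{4524}{\left(-204 + \frac{29}{15}\right) + 1106} - \frac{1027}{363 \left(21 + 30\right)^{2}} = \frac{4524}{\left(-204 + 29 \cdot \frac{1}{15}\right) + 1106} - \frac{1027}{363 \cdot 51^{2}} = \frac{4524}{\left(-204 + \frac{29}{15}\right) + 1106} - \frac{1027}{363 \cdot 2601} = \frac{4524}{- \frac{3031}{15} + 1106} - \frac{1027}{944163} = \frac{4524}{\frac{13559}{15}} - \frac{1027}{944163} = 4524 \cdot \frac{15}{13559} - \frac{1027}{944163} = \frac{5220}{1043} - \frac{1027}{944163} = \frac{4927459699}{984762009}$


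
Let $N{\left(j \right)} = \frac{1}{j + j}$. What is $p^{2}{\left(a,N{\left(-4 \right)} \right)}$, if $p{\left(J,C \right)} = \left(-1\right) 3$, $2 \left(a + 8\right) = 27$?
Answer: $9$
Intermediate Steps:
$a = \frac{11}{2}$ ($a = -8 + \frac{1}{2} \cdot 27 = -8 + \frac{27}{2} = \frac{11}{2} \approx 5.5$)
$N{\left(j \right)} = \frac{1}{2 j}$
$p{\left(J,C \right)} = -3$
$p^{2}{\left(a,N{\left(-4 \right)} \right)} = \left(-3\right)^{2} = 9$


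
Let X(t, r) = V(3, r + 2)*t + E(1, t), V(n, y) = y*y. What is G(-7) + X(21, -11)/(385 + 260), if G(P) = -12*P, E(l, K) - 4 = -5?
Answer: 11176/129 ≈ 86.636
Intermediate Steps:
E(l, K) = -1 (E(l, K) = 4 - 5 = -1)
V(n, y) = y²
X(t, r) = -1 + t*(2 + r)² (X(t, r) = (r + 2)²*t - 1 = (2 + r)²*t - 1 = t*(2 + r)² - 1 = -1 + t*(2 + r)²)
G(-7) + X(21, -11)/(385 + 260) = -12*(-7) + (-1 + 21*(2 - 11)²)/(385 + 260) = 84 + (-1 + 21*(-9)²)/645 = 84 + (-1 + 21*81)/645 = 84 + (-1 + 1701)/645 = 84 + (1/645)*1700 = 84 + 340/129 = 11176/129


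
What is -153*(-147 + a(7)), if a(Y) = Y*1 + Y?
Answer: 20349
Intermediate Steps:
a(Y) = 2*Y (a(Y) = Y + Y = 2*Y)
-153*(-147 + a(7)) = -153*(-147 + 2*7) = -153*(-147 + 14) = -153*(-133) = 20349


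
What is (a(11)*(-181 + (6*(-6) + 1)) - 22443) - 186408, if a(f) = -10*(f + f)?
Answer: -161331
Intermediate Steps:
a(f) = -20*f
(a(11)*(-181 + (6*(-6) + 1)) - 22443) - 186408 = ((-20*11)*(-181 + (6*(-6) + 1)) - 22443) - 186408 = (-220*(-181 + (-36 + 1)) - 22443) - 186408 = (-220*(-181 - 35) - 22443) - 186408 = (-220*(-216) - 22443) - 186408 = (47520 - 22443) - 186408 = 25077 - 186408 = -161331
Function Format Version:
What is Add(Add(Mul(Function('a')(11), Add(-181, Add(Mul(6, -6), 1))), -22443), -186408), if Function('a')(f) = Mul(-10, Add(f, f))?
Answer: -161331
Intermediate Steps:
Function('a')(f) = Mul(-20, f) (Function('a')(f) = Mul(-10, Mul(2, f)) = Mul(-20, f))
Add(Add(Mul(Function('a')(11), Add(-181, Add(Mul(6, -6), 1))), -22443), -186408) = Add(Add(Mul(Mul(-20, 11), Add(-181, Add(Mul(6, -6), 1))), -22443), -186408) = Add(Add(Mul(-220, Add(-181, Add(-36, 1))), -22443), -186408) = Add(Add(Mul(-220, Add(-181, -35)), -22443), -186408) = Add(Add(Mul(-220, -216), -22443), -186408) = Add(Add(47520, -22443), -186408) = Add(25077, -186408) = -161331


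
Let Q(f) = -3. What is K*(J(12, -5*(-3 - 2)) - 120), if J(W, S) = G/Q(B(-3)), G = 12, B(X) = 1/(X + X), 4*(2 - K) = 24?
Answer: 496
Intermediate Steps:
K = -4 (K = 2 - 1/4*24 = 2 - 6 = -4)
B(X) = 1/(2*X)
J(W, S) = -4 (J(W, S) = 12/(-3) = 12*(-1/3) = -4)
K*(J(12, -5*(-3 - 2)) - 120) = -4*(-4 - 120) = -4*(-124) = 496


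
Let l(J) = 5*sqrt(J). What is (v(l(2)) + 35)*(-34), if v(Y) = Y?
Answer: -1190 - 170*sqrt(2) ≈ -1430.4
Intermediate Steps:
(v(l(2)) + 35)*(-34) = (5*sqrt(2) + 35)*(-34) = (35 + 5*sqrt(2))*(-34) = -1190 - 170*sqrt(2)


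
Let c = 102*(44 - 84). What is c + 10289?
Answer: 6209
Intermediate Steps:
c = -4080 (c = 102*(-40) = -4080)
c + 10289 = -4080 + 10289 = 6209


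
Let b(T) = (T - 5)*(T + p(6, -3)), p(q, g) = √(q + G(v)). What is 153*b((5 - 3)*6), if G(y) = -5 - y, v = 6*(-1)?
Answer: 12852 + 1071*√7 ≈ 15686.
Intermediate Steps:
v = -6
p(q, g) = √(1 + q) (p(q, g) = √(q + (-5 - 1*(-6))) = √(q + (-5 + 6)) = √(q + 1) = √(1 + q))
b(T) = (-5 + T)*(T + √7) (b(T) = (T - 5)*(T + √(1 + 6)) = (-5 + T)*(T + √7))
153*b((5 - 3)*6) = 153*(((5 - 3)*6)² - 5*(5 - 3)*6 - 5*√7 + ((5 - 3)*6)*√7) = 153*((2*6)² - 10*6 - 5*√7 + (2*6)*√7) = 153*(12² - 5*12 - 5*√7 + 12*√7) = 153*(144 - 60 - 5*√7 + 12*√7) = 153*(84 + 7*√7) = 12852 + 1071*√7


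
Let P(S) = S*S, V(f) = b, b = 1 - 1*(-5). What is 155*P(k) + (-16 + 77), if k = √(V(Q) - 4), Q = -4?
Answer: 371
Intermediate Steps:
b = 6 (b = 1 + 5 = 6)
V(f) = 6
k = √2 (k = √(6 - 4) = √2 ≈ 1.4142)
P(S) = S²
155*P(k) + (-16 + 77) = 155*(√2)² + (-16 + 77) = 155*2 + 61 = 310 + 61 = 371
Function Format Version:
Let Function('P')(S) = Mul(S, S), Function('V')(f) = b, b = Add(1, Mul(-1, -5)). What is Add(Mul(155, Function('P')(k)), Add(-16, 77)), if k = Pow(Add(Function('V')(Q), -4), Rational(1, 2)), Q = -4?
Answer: 371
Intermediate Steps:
b = 6 (b = Add(1, 5) = 6)
Function('V')(f) = 6
k = Pow(2, Rational(1, 2)) (k = Pow(Add(6, -4), Rational(1, 2)) = Pow(2, Rational(1, 2)) ≈ 1.4142)
Function('P')(S) = Pow(S, 2)
Add(Mul(155, Function('P')(k)), Add(-16, 77)) = Add(Mul(155, Pow(Pow(2, Rational(1, 2)), 2)), Add(-16, 77)) = Add(Mul(155, 2), 61) = Add(310, 61) = 371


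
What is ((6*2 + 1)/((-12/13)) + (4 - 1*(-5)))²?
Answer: 3721/144 ≈ 25.840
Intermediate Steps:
((6*2 + 1)/((-12/13)) + (4 - 1*(-5)))² = ((12 + 1)/((-12*1/13)) + (4 + 5))² = (13/(-12/13) + 9)² = (13*(-13/12) + 9)² = (-169/12 + 9)² = (-61/12)² = 3721/144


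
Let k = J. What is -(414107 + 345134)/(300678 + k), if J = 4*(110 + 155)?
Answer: -759241/301738 ≈ -2.5162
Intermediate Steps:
J = 1060 (J = 4*265 = 1060)
k = 1060
-(414107 + 345134)/(300678 + k) = -(414107 + 345134)/(300678 + 1060) = -759241/301738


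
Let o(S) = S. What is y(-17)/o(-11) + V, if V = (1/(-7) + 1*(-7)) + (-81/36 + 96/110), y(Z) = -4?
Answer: -12561/1540 ≈ -8.1565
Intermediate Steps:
V = -13121/1540 (V = (-⅐ - 7) + (-81*1/36 + 96*(1/110)) = -50/7 + (-9/4 + 48/55) = -50/7 - 303/220 = -13121/1540 ≈ -8.5201)
y(-17)/o(-11) + V = -4/(-11) - 13121/1540 = -4*(-1/11) - 13121/1540 = 4/11 - 13121/1540 = -12561/1540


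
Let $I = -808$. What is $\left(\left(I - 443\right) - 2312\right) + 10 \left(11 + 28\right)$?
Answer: $-3173$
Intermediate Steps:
$\left(\left(I - 443\right) - 2312\right) + 10 \left(11 + 28\right) = \left(\left(-808 - 443\right) - 2312\right) + 10 \left(11 + 28\right) = \left(-1251 - 2312\right) + 10 \cdot 39 = -3563 + 390 = -3173$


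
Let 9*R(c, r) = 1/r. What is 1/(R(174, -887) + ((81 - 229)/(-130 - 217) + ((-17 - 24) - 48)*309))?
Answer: -2770101/76179366464 ≈ -3.6363e-5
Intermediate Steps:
R(c, r) = 1/(9*r)
1/(R(174, -887) + ((81 - 229)/(-130 - 217) + ((-17 - 24) - 48)*309)) = 1/((1/9)/(-887) + ((81 - 229)/(-130 - 217) + ((-17 - 24) - 48)*309)) = 1/((1/9)*(-1/887) + (-148/(-347) + (-41 - 48)*309)) = 1/(-1/7983 + (-148*(-1/347) - 89*309)) = 1/(-1/7983 + (148/347 - 27501)) = 1/(-1/7983 - 9542699/347) = 1/(-76179366464/2770101) = -2770101/76179366464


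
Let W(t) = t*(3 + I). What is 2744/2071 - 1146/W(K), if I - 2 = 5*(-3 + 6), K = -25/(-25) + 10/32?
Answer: -3068448/72485 ≈ -42.332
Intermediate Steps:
K = 21/16 (K = -25*(-1/25) + 10*(1/32) = 1 + 5/16 = 21/16 ≈ 1.3125)
I = 17 (I = 2 + 5*(-3 + 6) = 2 + 5*3 = 2 + 15 = 17)
W(t) = 20*t (W(t) = t*(3 + 17) = t*20 = 20*t)
2744/2071 - 1146/W(K) = 2744/2071 - 1146/(20*(21/16)) = 2744*(1/2071) - 1146/105/4 = 2744/2071 - 1146*4/105 = 2744/2071 - 1528/35 = -3068448/72485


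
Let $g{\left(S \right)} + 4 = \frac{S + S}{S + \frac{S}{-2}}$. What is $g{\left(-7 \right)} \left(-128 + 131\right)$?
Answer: $0$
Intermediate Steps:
$g{\left(S \right)} = 0$ ($g{\left(S \right)} = -4 + \frac{S + S}{S + \frac{S}{-2}} = -4 + \frac{2 S}{S + S \left(- \frac{1}{2}\right)} = -4 + \frac{2 S}{S - \frac{S}{2}} = -4 + \frac{2 S}{\frac{1}{2} S} = -4 + 2 S \frac{2}{S} = -4 + 4 = 0$)
$g{\left(-7 \right)} \left(-128 + 131\right) = 0 \left(-128 + 131\right) = 0 \cdot 3 = 0$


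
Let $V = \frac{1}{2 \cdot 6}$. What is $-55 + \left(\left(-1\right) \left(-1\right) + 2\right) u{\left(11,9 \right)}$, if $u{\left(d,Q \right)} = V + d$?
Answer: $- \frac{87}{4} \approx -21.75$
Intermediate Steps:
$V = \frac{1}{12} \approx 0.083333$
$u{\left(d,Q \right)} = \frac{1}{12} + d$
$-55 + \left(\left(-1\right) \left(-1\right) + 2\right) u{\left(11,9 \right)} = -55 + \left(\left(-1\right) \left(-1\right) + 2\right) \left(\frac{1}{12} + 11\right) = -55 + \left(1 + 2\right) \frac{133}{12} = -55 + 3 \cdot \frac{133}{12} = -55 + \frac{133}{4} = - \frac{87}{4}$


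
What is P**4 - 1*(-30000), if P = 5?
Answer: 30625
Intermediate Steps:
P**4 - 1*(-30000) = 5**4 - 1*(-30000) = 625 + 30000 = 30625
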